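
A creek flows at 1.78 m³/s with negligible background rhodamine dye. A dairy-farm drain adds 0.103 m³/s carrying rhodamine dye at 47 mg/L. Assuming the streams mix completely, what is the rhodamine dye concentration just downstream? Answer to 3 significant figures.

Conservation of mass: C = (1.780·0 + 0.1030·47.00) / 1.883 = 4.841/1.883 = 2.571 mg/L.

2.57 mg/L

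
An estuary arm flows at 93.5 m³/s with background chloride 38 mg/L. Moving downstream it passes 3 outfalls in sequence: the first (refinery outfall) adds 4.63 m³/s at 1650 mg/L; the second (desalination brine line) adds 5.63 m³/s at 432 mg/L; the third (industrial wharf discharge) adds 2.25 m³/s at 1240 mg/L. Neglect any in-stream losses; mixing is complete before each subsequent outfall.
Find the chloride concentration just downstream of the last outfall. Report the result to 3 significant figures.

Below outfall 1: Q → 98.13 m³/s, C = (93.50·38.00 + 4.630·1650)/98.13 = 114.1 mg/L.
Below outfall 2: Q → 103.8 m³/s, C = (98.13·114.1 + 5.630·432.0)/103.8 = 131.3 mg/L.
Below outfall 3: Q → 106.0 m³/s, C = (103.8·131.3 + 2.250·1240)/106.0 = 154.8 mg/L.

155 mg/L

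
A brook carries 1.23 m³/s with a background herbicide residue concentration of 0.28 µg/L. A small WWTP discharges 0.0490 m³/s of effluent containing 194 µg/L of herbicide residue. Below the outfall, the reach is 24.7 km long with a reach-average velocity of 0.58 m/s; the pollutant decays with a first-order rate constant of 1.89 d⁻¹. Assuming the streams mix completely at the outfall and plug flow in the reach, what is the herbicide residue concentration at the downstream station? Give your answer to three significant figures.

Mass balance: C = (1.230·0.2800 + 0.04900·194.0) / 1.279 = 9.850/1.279 = 7.702 µg/L.
Travel time t = 24.7·1000 / 0.58 = 42590 s = 11.83 h.
After decay, C = 7.702 × e^(−kt) = 7.702 × 0.3939 = 3.034 µg/L.

3.03 µg/L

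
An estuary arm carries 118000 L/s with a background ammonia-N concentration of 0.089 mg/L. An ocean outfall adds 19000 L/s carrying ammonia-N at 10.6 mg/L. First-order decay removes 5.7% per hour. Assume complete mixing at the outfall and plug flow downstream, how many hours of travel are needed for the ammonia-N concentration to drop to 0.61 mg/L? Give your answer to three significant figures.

15.9 h

Mixed concentration C = ΣQC/ΣQ = (118000·0.08900 + 19000·10.60) / 137000 = 211900/137000 = 1.547 mg/L.
5.7%/h lost → k = −ln(1 − 0.057) = 0.05869 h⁻¹.
1.547·exp(−k·t) = 0.61 → t = ln(1.547/0.61)/k = 57070 s = 15.85 h.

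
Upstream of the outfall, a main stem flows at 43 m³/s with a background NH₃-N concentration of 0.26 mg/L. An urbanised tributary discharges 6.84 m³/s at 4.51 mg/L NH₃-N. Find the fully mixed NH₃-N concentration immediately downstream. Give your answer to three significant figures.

Flow-weighted average: C = (43.00·0.2600 + 6.840·4.510) / 49.84 = 42.03/49.84 = 0.8433 mg/L.

0.843 mg/L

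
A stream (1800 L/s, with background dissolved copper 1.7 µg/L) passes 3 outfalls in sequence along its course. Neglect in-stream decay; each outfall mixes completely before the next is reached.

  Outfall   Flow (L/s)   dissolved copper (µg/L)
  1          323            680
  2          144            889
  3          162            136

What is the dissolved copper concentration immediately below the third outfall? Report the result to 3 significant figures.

153 µg/L

After outfall 1: Q = 1800 + 323.0 = 2123 L/s; C = (1800·1.700 + 323.0·680.0)/2123 = 104.9 µg/L.
After outfall 2: Q = 2123 + 144.0 = 2267 L/s; C = (2123·104.9 + 144.0·889.0)/2267 = 154.7 µg/L.
After outfall 3: Q = 2267 + 162.0 = 2429 L/s; C = (2267·154.7 + 162.0·136.0)/2429 = 153.5 µg/L.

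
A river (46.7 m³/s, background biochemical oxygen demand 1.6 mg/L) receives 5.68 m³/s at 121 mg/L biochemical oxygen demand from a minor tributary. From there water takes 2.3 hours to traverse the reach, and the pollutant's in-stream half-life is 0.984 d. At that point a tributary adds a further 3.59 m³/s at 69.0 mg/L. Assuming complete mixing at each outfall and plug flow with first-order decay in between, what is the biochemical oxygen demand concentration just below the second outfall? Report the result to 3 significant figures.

Mixed concentration C = ΣQC/ΣQ = (46.70·1.600 + 5.680·121.0) / 52.38 = 762.0/52.38 = 14.55 mg/L; combined flow 52.38 m³/s.
Half-life 0.984 d → k = ln 2 / 0.984 = 0.7044 d⁻¹.
Applying C = C₀e^(−kt): 14.55 × 0.9347 = 13.60 mg/L.
Second outfall: C = (52.38·13.60 + 3.590·69.00)/55.97 = 17.15 mg/L.

17.2 mg/L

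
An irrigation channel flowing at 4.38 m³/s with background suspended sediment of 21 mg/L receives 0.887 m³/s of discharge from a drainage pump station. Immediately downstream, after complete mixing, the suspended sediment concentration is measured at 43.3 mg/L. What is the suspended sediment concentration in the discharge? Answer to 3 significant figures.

Mass balance: 4.380·21.00 + 0.8870·Cₑ = 5.267·43.30
→ Cₑ = (5.267·43.30 − 4.380·21.00) / 0.8870 = 153.4 mg/L.

153 mg/L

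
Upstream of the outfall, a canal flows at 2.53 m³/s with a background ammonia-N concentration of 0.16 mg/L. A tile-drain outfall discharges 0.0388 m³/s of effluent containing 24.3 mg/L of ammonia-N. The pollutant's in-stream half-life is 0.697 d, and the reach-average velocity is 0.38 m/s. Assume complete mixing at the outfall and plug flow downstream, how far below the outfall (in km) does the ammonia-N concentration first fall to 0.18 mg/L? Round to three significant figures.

Mass balance: C = (2.530·0.1600 + 0.03880·24.30) / 2.569 = 1.348/2.569 = 0.5246 mg/L.
Half-life 0.697 d → k = ln 2 / 0.697 = 0.9945 d⁻¹.
Set 0.5246·exp(−k·t) = 0.18 → t = ln(0.5246/0.18)/k = 92940 s = 25.82 h.
Distance = v·t = 0.38·92940 = 35320 m = 35.32 km.

35.3 km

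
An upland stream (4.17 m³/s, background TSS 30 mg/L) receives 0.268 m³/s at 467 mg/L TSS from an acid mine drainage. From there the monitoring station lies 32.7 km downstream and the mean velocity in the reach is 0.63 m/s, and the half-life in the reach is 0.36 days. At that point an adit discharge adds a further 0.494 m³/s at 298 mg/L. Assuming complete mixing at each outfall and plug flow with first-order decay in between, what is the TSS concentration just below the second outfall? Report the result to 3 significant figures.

Flow-weighted average: C = (4.170·30.00 + 0.2680·467.0) / 4.438 = 250.3/4.438 = 56.39 mg/L; combined flow 4.438 m³/s.
Travel time t = 32.7·1000 / 0.63 = 51900 s = 14.42 h.
Half-life 0.36 d → k = ln 2 / 0.36 = 1.925 d⁻¹.
Applying C = C₀e^(−kt): 56.39 × 0.3145 = 17.74 mg/L.
At the second outfall, C = (4.438·17.74 + 0.4940·298.0) / (4.438 + 0.4940) = 45.81 mg/L.

45.8 mg/L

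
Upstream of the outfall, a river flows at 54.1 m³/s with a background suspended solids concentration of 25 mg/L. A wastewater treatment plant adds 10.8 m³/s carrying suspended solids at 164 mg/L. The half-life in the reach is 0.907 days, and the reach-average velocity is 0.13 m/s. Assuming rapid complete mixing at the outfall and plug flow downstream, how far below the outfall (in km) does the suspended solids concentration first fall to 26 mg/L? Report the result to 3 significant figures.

9.05 km

Mixed concentration C = ΣQC/ΣQ = (54.10·25.00 + 10.80·164.0) / 64.90 = 3124/64.90 = 48.13 mg/L.
Half-life 0.907 d → k = ln 2 / 0.907 = 0.7642 d⁻¹.
Set 48.13·exp(−k·t) = 26 → t = ln(48.13/26)/k = 69620 s = 19.34 h.
Distance = v·t = 0.13·69620 = 9051 m = 9.051 km.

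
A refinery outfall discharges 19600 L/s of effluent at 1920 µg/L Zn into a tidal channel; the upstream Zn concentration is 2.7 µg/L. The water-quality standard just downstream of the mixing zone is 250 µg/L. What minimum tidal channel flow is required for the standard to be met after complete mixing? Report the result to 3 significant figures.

132000 L/s

Set C_mix = 250: (Q·2.700 + 19600·1920) / (Q + 19600) = 250
→ Q = 19600·(1920 − 250)/(250 − 2.700) = 132400 L/s.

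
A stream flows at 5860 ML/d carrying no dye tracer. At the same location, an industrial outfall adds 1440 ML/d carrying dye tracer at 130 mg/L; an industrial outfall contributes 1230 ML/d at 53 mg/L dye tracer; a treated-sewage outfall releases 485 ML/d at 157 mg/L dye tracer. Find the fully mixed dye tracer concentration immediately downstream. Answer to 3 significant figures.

Mixed concentration C = ΣQC/ΣQ = (5860·0 + 1440·130.0 + 1230·53.00 + 485.0·157.0) / 9015 = 328500/9015 = 36.44 mg/L.

36.4 mg/L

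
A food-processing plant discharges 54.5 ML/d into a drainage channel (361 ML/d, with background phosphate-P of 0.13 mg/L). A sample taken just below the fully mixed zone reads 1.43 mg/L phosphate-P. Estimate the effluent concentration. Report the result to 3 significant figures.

Mass balance: 361.0·0.1300 + 54.50·Cₑ = 415.5·1.430
→ Cₑ = (415.5·1.430 − 361.0·0.1300) / 54.50 = 10.04 mg/L.

10.0 mg/L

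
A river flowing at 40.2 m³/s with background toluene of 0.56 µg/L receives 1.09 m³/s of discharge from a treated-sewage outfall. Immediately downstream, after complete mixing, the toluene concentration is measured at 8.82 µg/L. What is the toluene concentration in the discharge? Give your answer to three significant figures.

Mass balance: 40.20·0.5600 + 1.090·Cₑ = 41.29·8.820
→ Cₑ = (41.29·8.820 − 40.20·0.5600) / 1.090 = 313.5 µg/L.

313 µg/L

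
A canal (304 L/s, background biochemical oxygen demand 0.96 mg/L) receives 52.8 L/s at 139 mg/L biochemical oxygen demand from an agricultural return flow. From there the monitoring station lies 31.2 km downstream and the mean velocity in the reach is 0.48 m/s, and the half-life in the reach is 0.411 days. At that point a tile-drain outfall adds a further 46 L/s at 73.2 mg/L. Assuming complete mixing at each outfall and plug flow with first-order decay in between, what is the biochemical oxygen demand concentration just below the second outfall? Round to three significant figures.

13.7 mg/L

Conservation of mass: C = (304.0·0.9600 + 52.80·139.0) / 356.8 = 7631/356.8 = 21.39 mg/L; combined flow 356.8 L/s.
Travel time t = 31.2·1000 / 0.48 = 65000 s = 18.06 h.
Half-life 0.411 d → k = ln 2 / 0.411 = 1.686 d⁻¹.
First-order decay: C = 21.39·exp(−k·t) = 21.39·0.2812 = 6.014 mg/L.
Second outfall: C = (356.8·6.014 + 46.00·73.20)/402.8 = 13.69 mg/L.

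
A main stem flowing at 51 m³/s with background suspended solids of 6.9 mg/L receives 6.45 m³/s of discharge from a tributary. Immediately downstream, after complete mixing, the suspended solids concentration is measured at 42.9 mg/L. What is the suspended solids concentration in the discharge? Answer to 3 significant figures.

Mass balance: 51.00·6.900 + 6.450·Cₑ = 57.45·42.90
→ Cₑ = (57.45·42.90 − 51.00·6.900) / 6.450 = 327.6 mg/L.

328 mg/L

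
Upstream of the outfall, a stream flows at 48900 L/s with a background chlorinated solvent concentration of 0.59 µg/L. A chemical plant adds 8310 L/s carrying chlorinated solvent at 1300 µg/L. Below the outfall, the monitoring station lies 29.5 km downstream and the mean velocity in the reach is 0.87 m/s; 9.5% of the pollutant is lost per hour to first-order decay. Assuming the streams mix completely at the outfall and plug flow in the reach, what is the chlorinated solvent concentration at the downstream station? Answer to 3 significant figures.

73.9 µg/L

Conservation of mass: C = (48900·0.5900 + 8310·1300) / 57210 = 10830000/57210 = 189.3 µg/L.
Travel time t = 29.5·1000 / 0.87 = 33910 s = 9.419 h.
9.5%/h lost → k = −ln(1 − 0.095) = 0.09982 h⁻¹.
First-order decay: C = 189.3·exp(−k·t) = 189.3·0.3906 = 73.94 µg/L.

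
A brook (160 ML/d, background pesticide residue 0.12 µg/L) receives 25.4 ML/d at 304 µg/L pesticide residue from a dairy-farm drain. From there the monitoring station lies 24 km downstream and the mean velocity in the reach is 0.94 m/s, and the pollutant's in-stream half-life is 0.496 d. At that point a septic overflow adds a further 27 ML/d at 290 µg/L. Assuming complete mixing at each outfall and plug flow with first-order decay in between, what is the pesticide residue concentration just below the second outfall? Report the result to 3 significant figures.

Conservation of mass: C = (160.0·0.1200 + 25.40·304.0) / 185.4 = 7741/185.4 = 41.75 µg/L; combined flow 185.4 ML/d.
Travel time t = 24·1000 / 0.94 = 25530 s = 7.092 h.
Half-life 0.496 d → k = ln 2 / 0.496 = 1.397 d⁻¹.
First-order decay: C = 41.75·exp(−k·t) = 41.75·0.6617 = 27.63 µg/L.
At the second outfall, C = (185.4·27.63 + 27.00·290.0) / (185.4 + 27.00) = 60.98 µg/L.

61.0 µg/L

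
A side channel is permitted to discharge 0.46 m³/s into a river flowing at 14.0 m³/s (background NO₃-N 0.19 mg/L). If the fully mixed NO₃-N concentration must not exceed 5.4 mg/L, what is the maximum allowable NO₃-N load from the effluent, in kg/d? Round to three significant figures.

Mass balance at the limit: 14.00·0.1900 + 0.4600·Cₑ = 14.46·5.4 → Cₑ = 164.0 mg/L.
Load = 0.4600 m³/s × 164.0 g/m³ × 86 400 s/d = 6517 kg/d.

6520 kg/d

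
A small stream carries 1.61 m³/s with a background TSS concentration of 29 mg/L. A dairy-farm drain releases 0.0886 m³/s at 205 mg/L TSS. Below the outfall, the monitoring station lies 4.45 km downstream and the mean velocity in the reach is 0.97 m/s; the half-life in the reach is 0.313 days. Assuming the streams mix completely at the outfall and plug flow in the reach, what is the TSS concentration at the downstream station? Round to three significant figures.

33.9 mg/L

Mixed concentration C = ΣQC/ΣQ = (1.610·29.00 + 0.08860·205.0) / 1.699 = 64.85/1.699 = 38.18 mg/L.
Travel time t = 4.45·1000 / 0.97 = 4588 s = 1.274 h.
Half-life 0.313 d → k = ln 2 / 0.313 = 2.215 d⁻¹.
Applying C = C₀e^(−kt): 38.18 × 0.8891 = 33.94 mg/L.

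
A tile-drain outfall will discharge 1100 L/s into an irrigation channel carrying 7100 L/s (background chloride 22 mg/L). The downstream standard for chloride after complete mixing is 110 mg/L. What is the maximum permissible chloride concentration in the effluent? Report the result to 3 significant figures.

678 mg/L

At the limit, (Qr·Cr + Qe·Cₑ)/(Qr + Qe) = 110:
Cₑ = (8200·110 − 7100·22.00) / 1100 = 678.0 mg/L.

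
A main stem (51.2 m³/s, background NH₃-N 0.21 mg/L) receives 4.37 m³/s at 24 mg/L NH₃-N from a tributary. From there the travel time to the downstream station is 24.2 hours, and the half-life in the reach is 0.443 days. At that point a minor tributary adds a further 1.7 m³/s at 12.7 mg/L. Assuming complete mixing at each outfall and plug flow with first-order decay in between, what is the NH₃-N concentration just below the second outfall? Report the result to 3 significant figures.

0.794 mg/L

Flow-weighted average: C = (51.20·0.2100 + 4.370·24.00) / 55.57 = 115.6/55.57 = 2.081 mg/L; combined flow 55.57 m³/s.
Half-life 0.443 d → k = ln 2 / 0.443 = 1.565 d⁻¹.
Decay over the reach: 2.081·exp(−kt) = 2.081·0.2064 = 0.4296 mg/L.
Second outfall: C = (55.57·0.4296 + 1.700·12.70)/57.27 = 0.7938 mg/L.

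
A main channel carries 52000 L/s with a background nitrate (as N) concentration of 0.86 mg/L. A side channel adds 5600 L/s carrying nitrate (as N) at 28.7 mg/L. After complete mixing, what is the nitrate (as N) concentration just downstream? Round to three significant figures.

3.57 mg/L

Flow-weighted average: C = (52000·0.8600 + 5600·28.70) / 57600 = 205400/57600 = 3.567 mg/L.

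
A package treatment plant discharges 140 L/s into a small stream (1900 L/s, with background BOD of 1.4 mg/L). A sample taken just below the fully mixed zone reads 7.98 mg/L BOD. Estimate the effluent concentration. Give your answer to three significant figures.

Mass balance: 1900·1.400 + 140.0·Cₑ = 2040·7.980
→ Cₑ = (2040·7.980 − 1900·1.400) / 140.0 = 97.28 mg/L.

97.3 mg/L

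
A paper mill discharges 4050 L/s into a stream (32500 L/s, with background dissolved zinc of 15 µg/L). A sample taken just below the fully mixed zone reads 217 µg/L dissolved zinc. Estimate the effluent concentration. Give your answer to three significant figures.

Mass balance: 32500·15.00 + 4050·Cₑ = 36550·217.0
→ Cₑ = (36550·217.0 − 32500·15.00) / 4050 = 1838 µg/L.

1840 µg/L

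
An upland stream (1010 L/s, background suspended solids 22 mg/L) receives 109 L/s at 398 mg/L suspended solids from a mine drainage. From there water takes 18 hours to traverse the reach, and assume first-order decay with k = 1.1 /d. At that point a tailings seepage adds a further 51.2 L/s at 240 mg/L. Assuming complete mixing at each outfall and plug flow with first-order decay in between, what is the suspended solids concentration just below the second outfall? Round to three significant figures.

35.1 mg/L

Flow-weighted average: C = (1010·22.00 + 109.0·398.0) / 1119 = 65600/1119 = 58.63 mg/L; combined flow 1119 L/s.
Decay over the reach: 58.63·exp(−kt) = 58.63·0.4382 = 25.69 mg/L.
Second outfall: C = (1119·25.69 + 51.20·240.0)/1170 = 35.07 mg/L.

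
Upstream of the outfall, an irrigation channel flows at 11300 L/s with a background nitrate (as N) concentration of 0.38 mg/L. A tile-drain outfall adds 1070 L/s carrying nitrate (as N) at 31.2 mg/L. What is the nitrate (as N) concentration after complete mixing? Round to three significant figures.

Flow-weighted average: C = (11300·0.3800 + 1070·31.20) / 12370 = 37680/12370 = 3.046 mg/L.

3.05 mg/L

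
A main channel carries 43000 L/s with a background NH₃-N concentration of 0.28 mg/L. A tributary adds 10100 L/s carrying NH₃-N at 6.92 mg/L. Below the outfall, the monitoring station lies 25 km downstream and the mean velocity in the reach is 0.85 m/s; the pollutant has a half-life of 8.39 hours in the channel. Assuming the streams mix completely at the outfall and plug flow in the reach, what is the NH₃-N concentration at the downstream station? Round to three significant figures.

0.786 mg/L

Flow-weighted average: C = (43000·0.2800 + 10100·6.920) / 53100 = 81930/53100 = 1.543 mg/L.
Travel time t = 25·1000 / 0.85 = 29410 s = 8.170 h.
Half-life 8.39 h → k = ln 2 / 8.39 = 0.08262 h⁻¹ = 1.983 d⁻¹.
Applying C = C₀e^(−kt): 1.543 × 0.5092 = 0.7856 mg/L.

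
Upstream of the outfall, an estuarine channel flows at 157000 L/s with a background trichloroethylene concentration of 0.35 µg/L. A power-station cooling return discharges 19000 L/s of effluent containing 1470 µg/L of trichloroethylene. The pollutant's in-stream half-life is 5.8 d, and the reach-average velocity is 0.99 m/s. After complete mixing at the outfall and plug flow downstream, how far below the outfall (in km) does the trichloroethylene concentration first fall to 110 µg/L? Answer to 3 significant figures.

264 km

Conservation of mass: C = (157000·0.3500 + 19000·1470) / 176000 = 27980000/176000 = 159.0 µg/L.
Half-life 5.8 d → k = ln 2 / 5.8 = 0.1195 d⁻¹.
Set 159.0·exp(−k·t) = 110 → t = ln(159.0/110)/k = 266400 s = 73.99 h.
Distance = v·t = 0.99·266400 = 263700 m = 263.7 km.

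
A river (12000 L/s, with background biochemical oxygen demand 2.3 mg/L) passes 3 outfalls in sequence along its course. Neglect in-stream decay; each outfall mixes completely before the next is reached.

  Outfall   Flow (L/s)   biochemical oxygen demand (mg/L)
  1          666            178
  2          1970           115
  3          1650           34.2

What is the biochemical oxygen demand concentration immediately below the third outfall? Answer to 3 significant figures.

Below outfall 1: Q → 12670 L/s, C = (12000·2.300 + 666.0·178.0)/12670 = 11.54 mg/L.
Below outfall 2: Q → 14640 L/s, C = (12670·11.54 + 1970·115.0)/14640 = 25.46 mg/L.
Below outfall 3: Q → 16290 L/s, C = (14640·25.46 + 1650·34.20)/16290 = 26.35 mg/L.

26.3 mg/L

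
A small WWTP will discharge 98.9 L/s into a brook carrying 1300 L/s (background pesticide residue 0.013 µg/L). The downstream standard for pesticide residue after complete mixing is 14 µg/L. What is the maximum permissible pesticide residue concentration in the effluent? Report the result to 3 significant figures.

198 µg/L

At the limit, (Qr·Cr + Qe·Cₑ)/(Qr + Qe) = 14:
Cₑ = (1399·14 − 1300·0.01300) / 98.90 = 197.9 µg/L.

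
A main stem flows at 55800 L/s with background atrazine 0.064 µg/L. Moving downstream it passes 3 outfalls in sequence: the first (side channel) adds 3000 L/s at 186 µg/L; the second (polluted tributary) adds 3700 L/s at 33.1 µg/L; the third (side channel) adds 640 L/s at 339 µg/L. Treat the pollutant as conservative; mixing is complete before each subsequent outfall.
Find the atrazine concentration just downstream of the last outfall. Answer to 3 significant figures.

Outfall 1: combined Q = 58800 L/s; C = (55800·0.06400 + 3000·186.0)/58800 = 9.551 µg/L.
Outfall 2: combined Q = 62500 L/s; C = (58800·9.551 + 3700·33.10)/62500 = 10.94 µg/L.
Outfall 3: combined Q = 63140 L/s; C = (62500·10.94 + 640.0·339.0)/63140 = 14.27 µg/L.

14.3 µg/L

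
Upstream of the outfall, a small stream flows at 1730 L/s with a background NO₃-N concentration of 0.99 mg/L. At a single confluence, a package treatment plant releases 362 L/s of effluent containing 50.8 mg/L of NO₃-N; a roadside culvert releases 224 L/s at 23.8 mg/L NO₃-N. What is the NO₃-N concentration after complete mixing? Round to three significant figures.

11.0 mg/L

Mass balance: C = (1730·0.9900 + 362.0·50.80 + 224.0·23.80) / 2316 = 25430/2316 = 10.98 mg/L.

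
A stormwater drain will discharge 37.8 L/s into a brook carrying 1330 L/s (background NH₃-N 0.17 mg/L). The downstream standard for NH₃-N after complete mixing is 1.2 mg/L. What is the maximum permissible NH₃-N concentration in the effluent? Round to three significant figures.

37.4 mg/L

At the limit, (Qr·Cr + Qe·Cₑ)/(Qr + Qe) = 1.2:
Cₑ = (1368·1.2 − 1330·0.1700) / 37.80 = 37.44 mg/L.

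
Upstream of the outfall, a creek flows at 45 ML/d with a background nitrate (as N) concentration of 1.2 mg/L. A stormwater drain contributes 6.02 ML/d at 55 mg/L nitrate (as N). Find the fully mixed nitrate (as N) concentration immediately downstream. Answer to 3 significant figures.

Flow-weighted average: C = (45.00·1.200 + 6.020·55.00) / 51.02 = 385.1/51.02 = 7.548 mg/L.

7.55 mg/L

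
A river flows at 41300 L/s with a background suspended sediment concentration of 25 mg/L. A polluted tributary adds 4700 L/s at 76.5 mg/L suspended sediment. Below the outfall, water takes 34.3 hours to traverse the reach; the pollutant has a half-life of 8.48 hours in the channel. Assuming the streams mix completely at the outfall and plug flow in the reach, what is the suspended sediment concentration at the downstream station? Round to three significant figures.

1.83 mg/L

Mixed concentration C = ΣQC/ΣQ = (41300·25.00 + 4700·76.50) / 46000 = 1392000/46000 = 30.26 mg/L.
Half-life 8.48 h → k = ln 2 / 8.48 = 0.08174 h⁻¹ = 1.962 d⁻¹.
Applying C = C₀e^(−kt): 30.26 × 0.06059 = 1.834 mg/L.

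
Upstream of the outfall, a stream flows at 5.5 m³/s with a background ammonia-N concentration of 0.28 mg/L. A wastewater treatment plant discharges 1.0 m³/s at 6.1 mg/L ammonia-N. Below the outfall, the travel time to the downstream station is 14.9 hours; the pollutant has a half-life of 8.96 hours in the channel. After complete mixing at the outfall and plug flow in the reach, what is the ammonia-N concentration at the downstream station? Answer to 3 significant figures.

0.371 mg/L

Conservation of mass: C = (5.500·0.2800 + 1.000·6.100) / 6.500 = 7.640/6.500 = 1.175 mg/L.
Half-life 8.96 h → k = ln 2 / 8.96 = 0.07736 h⁻¹ = 1.857 d⁻¹.
Decay over the reach: 1.175·exp(−kt) = 1.175·0.3158 = 0.3712 mg/L.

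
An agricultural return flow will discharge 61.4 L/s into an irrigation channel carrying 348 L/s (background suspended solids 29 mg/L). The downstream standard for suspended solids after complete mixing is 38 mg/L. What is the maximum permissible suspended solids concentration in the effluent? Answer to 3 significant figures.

At the limit, (Qr·Cr + Qe·Cₑ)/(Qr + Qe) = 38:
Cₑ = (409.4·38 − 348.0·29.00) / 61.40 = 89.01 mg/L.

89.0 mg/L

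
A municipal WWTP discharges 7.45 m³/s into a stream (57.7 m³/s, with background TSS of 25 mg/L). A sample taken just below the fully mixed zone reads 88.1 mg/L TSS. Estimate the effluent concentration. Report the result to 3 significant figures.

Mass balance: 57.70·25.00 + 7.450·Cₑ = 65.15·88.10
→ Cₑ = (65.15·88.10 − 57.70·25.00) / 7.450 = 576.8 mg/L.

577 mg/L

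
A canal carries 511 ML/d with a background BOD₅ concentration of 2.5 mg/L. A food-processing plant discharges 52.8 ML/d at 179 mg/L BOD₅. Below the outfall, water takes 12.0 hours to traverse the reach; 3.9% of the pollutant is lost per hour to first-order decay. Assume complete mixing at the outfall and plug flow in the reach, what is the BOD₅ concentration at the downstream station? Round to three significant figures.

11.8 mg/L

Flow-weighted average: C = (511.0·2.500 + 52.80·179.0) / 563.8 = 10730/563.8 = 19.03 mg/L.
3.9%/h lost → k = −ln(1 − 0.039) = 0.03978 h⁻¹.
Applying C = C₀e^(−kt): 19.03 × 0.6204 = 11.81 mg/L.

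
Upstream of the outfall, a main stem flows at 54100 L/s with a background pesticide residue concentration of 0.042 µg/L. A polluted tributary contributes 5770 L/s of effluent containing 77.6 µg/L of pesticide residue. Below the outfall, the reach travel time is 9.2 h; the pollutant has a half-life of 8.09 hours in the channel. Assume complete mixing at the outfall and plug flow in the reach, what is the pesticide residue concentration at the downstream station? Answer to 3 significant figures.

Flow-weighted average: C = (54100·0.04200 + 5770·77.60) / 59870 = 450000/59870 = 7.517 µg/L.
Half-life 8.09 h → k = ln 2 / 8.09 = 0.08568 h⁻¹ = 2.056 d⁻¹.
Decay over the reach: 7.517·exp(−kt) = 7.517·0.4546 = 3.417 µg/L.

3.42 µg/L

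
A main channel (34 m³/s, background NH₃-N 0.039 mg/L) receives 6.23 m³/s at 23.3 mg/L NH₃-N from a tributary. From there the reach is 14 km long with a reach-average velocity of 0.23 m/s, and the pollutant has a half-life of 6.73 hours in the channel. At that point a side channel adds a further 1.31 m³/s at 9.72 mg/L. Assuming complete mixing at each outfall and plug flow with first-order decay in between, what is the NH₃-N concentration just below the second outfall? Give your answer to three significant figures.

0.925 mg/L

Mass balance: C = (34.00·0.03900 + 6.230·23.30) / 40.23 = 146.5/40.23 = 3.641 mg/L; combined flow 40.23 m³/s.
Travel time t = 14·1000 / 0.23 = 60870 s = 16.91 h.
Half-life 6.73 h → k = ln 2 / 6.73 = 0.1030 h⁻¹ = 2.472 d⁻¹.
First-order decay: C = 3.641·exp(−k·t) = 3.641·0.1753 = 0.6382 mg/L.
Second outfall: C = (40.23·0.6382 + 1.310·9.720)/41.54 = 0.9246 mg/L.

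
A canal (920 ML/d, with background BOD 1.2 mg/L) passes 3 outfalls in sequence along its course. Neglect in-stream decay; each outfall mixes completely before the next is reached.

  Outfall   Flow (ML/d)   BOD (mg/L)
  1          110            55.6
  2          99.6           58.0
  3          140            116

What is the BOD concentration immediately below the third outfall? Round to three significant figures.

23.0 mg/L

Below outfall 1: Q → 1030 ML/d, C = (920.0·1.200 + 110.0·55.60)/1030 = 7.010 mg/L.
Below outfall 2: Q → 1130 ML/d, C = (1030·7.010 + 99.60·58.00)/1130 = 11.51 mg/L.
Below outfall 3: Q → 1270 ML/d, C = (1130·11.51 + 140.0·116.0)/1270 = 23.03 mg/L.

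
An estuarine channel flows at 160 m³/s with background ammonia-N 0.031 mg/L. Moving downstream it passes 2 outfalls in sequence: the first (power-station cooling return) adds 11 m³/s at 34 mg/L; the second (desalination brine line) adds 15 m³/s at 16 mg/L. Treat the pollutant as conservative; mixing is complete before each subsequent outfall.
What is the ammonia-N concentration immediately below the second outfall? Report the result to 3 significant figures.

3.33 mg/L

Below outfall 1: Q → 171.0 m³/s, C = (160.0·0.03100 + 11.00·34.00)/171.0 = 2.216 mg/L.
Below outfall 2: Q → 186.0 m³/s, C = (171.0·2.216 + 15.00·16.00)/186.0 = 3.328 mg/L.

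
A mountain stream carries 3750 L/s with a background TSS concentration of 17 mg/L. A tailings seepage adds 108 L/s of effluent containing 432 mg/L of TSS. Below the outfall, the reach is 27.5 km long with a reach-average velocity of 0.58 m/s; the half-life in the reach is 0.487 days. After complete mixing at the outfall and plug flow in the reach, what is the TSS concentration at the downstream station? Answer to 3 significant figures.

13.1 mg/L

After mixing, C = (3750·17.00 + 108.0·432.0) / 3858 = 110400/3858 = 28.62 mg/L.
Travel time t = 27.5·1000 / 0.58 = 47410 s = 13.17 h.
Half-life 0.487 d → k = ln 2 / 0.487 = 1.423 d⁻¹.
Decay over the reach: 28.62·exp(−kt) = 28.62·0.4579 = 13.10 mg/L.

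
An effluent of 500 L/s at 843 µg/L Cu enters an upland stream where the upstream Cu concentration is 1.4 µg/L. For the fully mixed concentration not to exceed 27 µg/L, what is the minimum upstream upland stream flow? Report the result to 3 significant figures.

15900 L/s

Set C_mix = 27: (Q·1.400 + 500.0·843.0) / (Q + 500.0) = 27
→ Q = 500.0·(843.0 − 27)/(27 − 1.400) = 15940 L/s.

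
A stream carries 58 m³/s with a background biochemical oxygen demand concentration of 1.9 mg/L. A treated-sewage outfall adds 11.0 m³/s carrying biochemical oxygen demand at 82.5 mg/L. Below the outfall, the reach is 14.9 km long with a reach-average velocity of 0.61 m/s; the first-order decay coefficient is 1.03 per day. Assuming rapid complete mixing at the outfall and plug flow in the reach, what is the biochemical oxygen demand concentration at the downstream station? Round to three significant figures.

11.0 mg/L

Mixed concentration C = ΣQC/ΣQ = (58.00·1.900 + 11.00·82.50) / 69.00 = 1018/69.00 = 14.75 mg/L.
Travel time t = 14.9·1000 / 0.61 = 24430 s = 6.785 h.
Applying C = C₀e^(−kt): 14.75 × 0.7474 = 11.02 mg/L.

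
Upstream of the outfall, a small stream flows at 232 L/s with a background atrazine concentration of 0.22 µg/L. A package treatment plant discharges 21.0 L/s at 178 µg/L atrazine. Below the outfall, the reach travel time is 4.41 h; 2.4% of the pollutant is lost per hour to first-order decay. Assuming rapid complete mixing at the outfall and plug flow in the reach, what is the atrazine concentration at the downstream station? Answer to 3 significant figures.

Mass balance: C = (232.0·0.2200 + 21.00·178.0) / 253.0 = 3789/253.0 = 14.98 µg/L.
2.4%/h lost → k = −ln(1 − 0.024) = 0.02429 h⁻¹.
Applying C = C₀e^(−kt): 14.98 × 0.8984 = 13.45 µg/L.

13.5 µg/L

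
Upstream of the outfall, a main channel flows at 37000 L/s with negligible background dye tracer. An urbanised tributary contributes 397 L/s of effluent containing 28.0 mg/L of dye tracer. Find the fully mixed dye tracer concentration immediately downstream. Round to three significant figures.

0.297 mg/L

Conservation of mass: C = (37000·0 + 397.0·28.00) / 37400 = 11120/37400 = 0.2972 mg/L.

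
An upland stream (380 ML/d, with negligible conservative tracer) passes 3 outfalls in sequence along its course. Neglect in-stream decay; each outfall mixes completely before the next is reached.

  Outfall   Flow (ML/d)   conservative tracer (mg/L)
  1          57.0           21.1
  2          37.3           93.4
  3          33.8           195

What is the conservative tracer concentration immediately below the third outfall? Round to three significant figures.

22.2 mg/L

Below outfall 1: Q → 437.0 ML/d, C = (380.0·0 + 57.00·21.10)/437.0 = 2.752 mg/L.
Below outfall 2: Q → 474.3 ML/d, C = (437.0·2.752 + 37.30·93.40)/474.3 = 9.881 mg/L.
Below outfall 3: Q → 508.1 ML/d, C = (474.3·9.881 + 33.80·195.0)/508.1 = 22.20 mg/L.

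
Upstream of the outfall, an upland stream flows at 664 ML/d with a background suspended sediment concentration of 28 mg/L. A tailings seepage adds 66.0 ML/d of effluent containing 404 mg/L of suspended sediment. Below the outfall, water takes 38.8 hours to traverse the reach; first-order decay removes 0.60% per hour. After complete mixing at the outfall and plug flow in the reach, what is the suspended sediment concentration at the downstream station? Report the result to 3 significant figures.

Mixed concentration C = ΣQC/ΣQ = (664.0·28.00 + 66.00·404.0) / 730.0 = 45260/730.0 = 61.99 mg/L.
0.60%/h lost → k = −ln(1 − 0.006) = 0.006018 h⁻¹.
After decay, C = 61.99 × e^(−kt) = 61.99 × 0.7918 = 49.08 mg/L.

49.1 mg/L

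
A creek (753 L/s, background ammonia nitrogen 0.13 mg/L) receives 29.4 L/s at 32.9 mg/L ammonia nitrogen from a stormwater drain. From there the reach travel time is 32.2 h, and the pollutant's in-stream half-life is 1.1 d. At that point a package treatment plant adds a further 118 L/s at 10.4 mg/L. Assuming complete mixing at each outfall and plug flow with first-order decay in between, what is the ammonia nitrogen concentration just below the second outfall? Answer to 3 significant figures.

Mixed concentration C = ΣQC/ΣQ = (753.0·0.1300 + 29.40·32.90) / 782.4 = 1065/782.4 = 1.361 mg/L; combined flow 782.4 L/s.
Half-life 1.1 d → k = ln 2 / 1.1 = 0.6301 d⁻¹.
Applying C = C₀e^(−kt): 1.361 × 0.4294 = 0.5845 mg/L.
Second outfall: C = (782.4·0.5845 + 118.0·10.40)/900.4 = 1.871 mg/L.

1.87 mg/L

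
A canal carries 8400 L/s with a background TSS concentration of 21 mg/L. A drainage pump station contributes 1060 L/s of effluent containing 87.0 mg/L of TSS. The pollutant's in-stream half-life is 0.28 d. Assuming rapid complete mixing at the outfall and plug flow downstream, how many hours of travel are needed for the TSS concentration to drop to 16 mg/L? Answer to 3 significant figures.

5.56 h

Mixed concentration C = ΣQC/ΣQ = (8400·21.00 + 1060·87.00) / 9460 = 268600/9460 = 28.40 mg/L.
Half-life 0.28 d → k = ln 2 / 0.28 = 2.476 d⁻¹.
28.40·exp(−k·t) = 16 → t = ln(28.40/16)/k = 20020 s = 5.561 h.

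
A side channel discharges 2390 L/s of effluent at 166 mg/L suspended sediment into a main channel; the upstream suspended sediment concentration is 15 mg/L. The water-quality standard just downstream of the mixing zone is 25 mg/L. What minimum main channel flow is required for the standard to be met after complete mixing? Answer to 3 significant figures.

Set C_mix = 25: (Q·15.00 + 2390·166.0) / (Q + 2390) = 25
→ Q = 2390·(166.0 − 25)/(25 − 15.00) = 33700 L/s.

33700 L/s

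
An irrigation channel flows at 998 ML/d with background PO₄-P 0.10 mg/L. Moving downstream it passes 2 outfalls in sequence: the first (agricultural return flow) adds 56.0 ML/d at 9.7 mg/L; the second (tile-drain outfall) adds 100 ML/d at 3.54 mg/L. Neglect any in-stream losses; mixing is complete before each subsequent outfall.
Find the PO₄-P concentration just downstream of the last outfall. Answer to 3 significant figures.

0.864 mg/L

Below outfall 1: Q → 1054 ML/d, C = (998.0·0.1000 + 56.00·9.700)/1054 = 0.6101 mg/L.
Below outfall 2: Q → 1154 ML/d, C = (1054·0.6101 + 100.0·3.540)/1154 = 0.8640 mg/L.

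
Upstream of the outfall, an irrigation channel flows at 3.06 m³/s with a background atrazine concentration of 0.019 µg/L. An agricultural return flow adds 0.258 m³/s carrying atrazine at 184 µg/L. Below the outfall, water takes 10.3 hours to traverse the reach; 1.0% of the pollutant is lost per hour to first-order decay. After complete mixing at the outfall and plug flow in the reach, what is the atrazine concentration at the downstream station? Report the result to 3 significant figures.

Mass balance: C = (3.060·0.01900 + 0.2580·184.0) / 3.318 = 47.53/3.318 = 14.32 µg/L.
1.0%/h lost → k = −ln(1 − 0.01) = 0.01005 h⁻¹.
After decay, C = 14.32 × e^(−kt) = 14.32 × 0.9017 = 12.92 µg/L.

12.9 µg/L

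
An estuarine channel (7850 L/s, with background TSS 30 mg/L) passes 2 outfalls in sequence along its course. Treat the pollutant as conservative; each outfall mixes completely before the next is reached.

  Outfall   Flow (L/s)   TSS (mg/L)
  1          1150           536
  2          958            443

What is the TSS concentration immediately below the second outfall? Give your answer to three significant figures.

128 mg/L

Below outfall 1: Q → 9000 L/s, C = (7850·30.00 + 1150·536.0)/9000 = 94.66 mg/L.
Below outfall 2: Q → 9958 L/s, C = (9000·94.66 + 958.0·443.0)/9958 = 128.2 mg/L.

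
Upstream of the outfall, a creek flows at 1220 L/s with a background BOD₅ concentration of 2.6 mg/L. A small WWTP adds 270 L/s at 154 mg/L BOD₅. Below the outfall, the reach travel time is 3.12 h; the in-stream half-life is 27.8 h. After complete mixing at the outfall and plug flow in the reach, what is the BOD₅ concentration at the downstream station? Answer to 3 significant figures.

27.8 mg/L

Mixed concentration C = ΣQC/ΣQ = (1220·2.600 + 270.0·154.0) / 1490 = 44750/1490 = 30.03 mg/L.
Half-life 27.8 h → k = ln 2 / 27.8 = 0.02493 h⁻¹ = 0.5984 d⁻¹.
Decay over the reach: 30.03·exp(−kt) = 30.03·0.9252 = 27.79 mg/L.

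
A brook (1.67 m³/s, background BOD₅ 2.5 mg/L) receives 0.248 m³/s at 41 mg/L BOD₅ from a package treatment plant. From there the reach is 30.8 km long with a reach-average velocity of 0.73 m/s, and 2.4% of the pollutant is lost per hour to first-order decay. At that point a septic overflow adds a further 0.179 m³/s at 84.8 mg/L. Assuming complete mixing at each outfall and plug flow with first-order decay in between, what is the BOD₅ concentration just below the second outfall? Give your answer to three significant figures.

12.4 mg/L

Conservation of mass: C = (1.670·2.500 + 0.2480·41.00) / 1.918 = 14.34/1.918 = 7.478 mg/L; combined flow 1.918 m³/s.
Travel time t = 30.8·1000 / 0.73 = 42190 s = 11.72 h.
2.4%/h lost → k = −ln(1 − 0.024) = 0.02429 h⁻¹.
First-order decay: C = 7.478·exp(−k·t) = 7.478·0.7522 = 5.625 mg/L.
Second outfall: C = (1.918·5.625 + 0.1790·84.80)/2.097 = 12.38 mg/L.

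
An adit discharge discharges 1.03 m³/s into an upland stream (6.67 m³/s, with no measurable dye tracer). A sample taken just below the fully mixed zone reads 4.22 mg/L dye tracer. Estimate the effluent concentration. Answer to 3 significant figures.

31.5 mg/L

Mass balance: 6.670·0 + 1.030·Cₑ = 7.700·4.220
→ Cₑ = (7.700·4.220 − 6.670·0) / 1.030 = 31.55 mg/L.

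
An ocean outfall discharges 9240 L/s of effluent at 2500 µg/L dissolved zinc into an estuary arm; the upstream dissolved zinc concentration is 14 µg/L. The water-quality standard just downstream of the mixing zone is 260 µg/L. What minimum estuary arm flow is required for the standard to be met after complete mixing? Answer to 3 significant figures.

84100 L/s

Set C_mix = 260: (Q·14.00 + 9240·2500) / (Q + 9240) = 260
→ Q = 9240·(2500 − 260)/(260 − 14.00) = 84140 L/s.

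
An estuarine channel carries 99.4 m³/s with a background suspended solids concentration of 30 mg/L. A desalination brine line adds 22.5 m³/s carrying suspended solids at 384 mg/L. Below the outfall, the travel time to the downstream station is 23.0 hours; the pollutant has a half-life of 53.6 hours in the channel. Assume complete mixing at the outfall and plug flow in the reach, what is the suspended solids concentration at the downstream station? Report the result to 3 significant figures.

Mass balance: C = (99.40·30.00 + 22.50·384.0) / 121.9 = 11620/121.9 = 95.34 mg/L.
Half-life 53.6 h → k = ln 2 / 53.6 = 0.01293 h⁻¹ = 0.3104 d⁻¹.
After decay, C = 95.34 × e^(−kt) = 95.34 × 0.7427 = 70.81 mg/L.

70.8 mg/L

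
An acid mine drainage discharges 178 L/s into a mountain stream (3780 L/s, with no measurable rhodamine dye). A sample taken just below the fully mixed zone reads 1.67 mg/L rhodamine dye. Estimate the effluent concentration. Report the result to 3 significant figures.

Mass balance: 3780·0 + 178.0·Cₑ = 3958·1.670
→ Cₑ = (3958·1.670 − 3780·0) / 178.0 = 37.13 mg/L.

37.1 mg/L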